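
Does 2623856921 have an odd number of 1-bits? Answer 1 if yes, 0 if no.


0b10011100011001001110000100011001 has 14 ones => parity 0

0


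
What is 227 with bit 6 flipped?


227 ^ (1 << 6) = 227 ^ 64 = 163

163


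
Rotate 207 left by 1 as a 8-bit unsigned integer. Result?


Rotate 0b11001111 left by 1 (8-bit) = 0b10011111 = 159

159


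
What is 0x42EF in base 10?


42EF hex = 17135 decimal

17135


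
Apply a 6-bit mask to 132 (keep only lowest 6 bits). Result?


132 & 63 = 4

4


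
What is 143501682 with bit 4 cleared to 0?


143501682 & ~(1 << 4) = 143501666

143501666


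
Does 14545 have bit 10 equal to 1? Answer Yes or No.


0b11100011010001, bit 10 = 0. No

No


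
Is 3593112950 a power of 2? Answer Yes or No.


0b11010110001010101000110101110110. Multiple bits set => No

No


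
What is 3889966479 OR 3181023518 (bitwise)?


0b11100111110111000010110110001111 | 0b10111101100110101001000100011110 = 0b11111111110111101011110110011111 = 4292787615

4292787615


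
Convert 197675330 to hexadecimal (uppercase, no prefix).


197675330 = BC84942 hex

BC84942


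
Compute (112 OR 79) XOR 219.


Step 1: 112 | 79 = 127
Step 2: 127 ^ 219 = 164

164


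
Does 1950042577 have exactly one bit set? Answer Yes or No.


0b1110100001110110100100111010001. Multiple bits set => No

No


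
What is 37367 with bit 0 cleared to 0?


37367 & ~(1 << 0) = 37366

37366


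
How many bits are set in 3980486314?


0b11101101010000010110011010101010 has 16 set bits

16


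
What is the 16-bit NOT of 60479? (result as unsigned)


~0b1110110000111111 = 0b1001111000000 = 5056 (16-bit unsigned)

5056


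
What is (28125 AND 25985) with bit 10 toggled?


Step 1: 28125 & 25985 = 25985
Step 2: 25985 ^ (1 << 10) = 25985 ^ 1024 = 24961

24961


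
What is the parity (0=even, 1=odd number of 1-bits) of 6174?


0b1100000011110 has 6 ones => parity 0

0


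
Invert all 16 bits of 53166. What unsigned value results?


53166 ^ 65535 = 12369

12369


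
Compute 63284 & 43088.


0b1111011100110100 & 0b1010100001010000 = 0b1010000000010000 = 40976

40976


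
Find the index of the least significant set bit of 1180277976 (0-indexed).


0b1000110010110011001110011011000. Lowest set bit at position 3

3


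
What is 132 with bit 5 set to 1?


132 | (1 << 5) = 132 | 32 = 164

164


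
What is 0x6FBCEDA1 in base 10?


6FBCEDA1 hex = 1874652577 decimal

1874652577


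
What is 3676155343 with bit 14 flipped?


3676155343 ^ (1 << 14) = 3676155343 ^ 16384 = 3676171727

3676171727


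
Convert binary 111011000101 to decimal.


111011000101 in decimal = 3781

3781


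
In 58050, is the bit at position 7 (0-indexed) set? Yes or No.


0b1110001011000010, bit 7 = 1. Yes

Yes


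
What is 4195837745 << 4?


0b11111010000101110110011100110001 << 4 = 0b111110100001011101100111001100010000 = 67133403920

67133403920


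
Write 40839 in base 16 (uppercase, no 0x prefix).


40839 = 9F87 hex

9F87


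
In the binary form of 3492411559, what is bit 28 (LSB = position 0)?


0b11010000001010011111100010100111, position 28 = 1

1


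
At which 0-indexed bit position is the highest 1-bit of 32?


0b100000. Highest set bit at position 5

5


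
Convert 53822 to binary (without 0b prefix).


53822 = 1101001000111110 in binary

1101001000111110


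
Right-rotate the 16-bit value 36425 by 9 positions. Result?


Rotate 0b1000111001001001 right by 9 (16-bit) = 0b10010011000111 = 9415

9415


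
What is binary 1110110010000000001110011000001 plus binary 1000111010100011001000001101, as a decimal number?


1110110010000000001110011000001 + 1000111010100011001000001101 = 1111111001010100100111011001110 = 2133479118

2133479118


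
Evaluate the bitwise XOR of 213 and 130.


0b11010101 ^ 0b10000010 = 0b1010111 = 87

87


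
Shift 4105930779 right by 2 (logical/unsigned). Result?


0b11110100101110111000100000011011 >> 2 = 0b111101001011101110001000000110 = 1026482694

1026482694


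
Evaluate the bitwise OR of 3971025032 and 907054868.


0b11101100101100010000100010001000 | 0b110110000100001000111100010100 = 0b11111110101100011000111110011100 = 4273049500

4273049500


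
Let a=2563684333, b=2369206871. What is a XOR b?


2563684333 ^ 2369206871 = 368676282

368676282


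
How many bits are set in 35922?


0b1000110001010010 has 6 set bits

6


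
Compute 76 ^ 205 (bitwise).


0b1001100 ^ 0b11001101 = 0b10000001 = 129

129


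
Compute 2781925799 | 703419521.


0b10100101110100001101000110100111 | 0b101001111011010101010010000001 = 0b10101101111111011101010110100111 = 2919093671

2919093671


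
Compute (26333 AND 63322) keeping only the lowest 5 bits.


Step 1: 26333 & 63322 = 26200
Step 2: 26200 & 31 = 24

24


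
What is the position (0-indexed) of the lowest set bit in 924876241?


0b110111001000000111110111010001. Lowest set bit at position 0

0


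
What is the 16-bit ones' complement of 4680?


4680 ^ 65535 = 60855

60855


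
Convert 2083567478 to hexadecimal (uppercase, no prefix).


2083567478 = 7C30B776 hex

7C30B776


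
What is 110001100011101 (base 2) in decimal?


110001100011101 in decimal = 25373

25373


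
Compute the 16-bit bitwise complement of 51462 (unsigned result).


~0b1100100100000110 = 0b11011011111001 = 14073 (16-bit unsigned)

14073


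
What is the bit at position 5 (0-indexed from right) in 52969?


0b1100111011101001, position 5 = 1

1


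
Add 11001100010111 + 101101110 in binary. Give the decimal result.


11001100010111 + 101101110 = 11010010000101 = 13445

13445


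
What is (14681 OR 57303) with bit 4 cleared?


Step 1: 14681 | 57303 = 65503
Step 2: 65503 & ~(1 << 4) = 65487

65487


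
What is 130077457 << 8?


0b111110000001101001100010001 << 8 = 0b11111000000110100110001000100000000 = 33299828992

33299828992


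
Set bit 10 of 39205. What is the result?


39205 | (1 << 10) = 39205 | 1024 = 40229

40229


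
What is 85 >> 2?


0b1010101 >> 2 = 0b10101 = 21

21


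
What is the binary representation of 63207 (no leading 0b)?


63207 = 1111011011100111 in binary

1111011011100111


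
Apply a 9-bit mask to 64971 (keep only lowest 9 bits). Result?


64971 & 511 = 459

459


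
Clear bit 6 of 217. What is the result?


217 & ~(1 << 6) = 153

153


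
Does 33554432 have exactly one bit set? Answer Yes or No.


0b10000000000000000000000000. Only one bit set => Yes

Yes


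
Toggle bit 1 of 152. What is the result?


152 ^ (1 << 1) = 152 ^ 2 = 154

154


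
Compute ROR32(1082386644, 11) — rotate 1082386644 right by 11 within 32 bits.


Rotate 0b1000000100000111110100011010100 right by 11 (32-bit) = 0b11010100010000001000001111101 = 445124733

445124733


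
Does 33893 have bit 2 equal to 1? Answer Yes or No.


0b1000010001100101, bit 2 = 1. Yes

Yes


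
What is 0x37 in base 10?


37 hex = 55 decimal

55


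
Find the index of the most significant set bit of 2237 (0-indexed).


0b100010111101. Highest set bit at position 11

11


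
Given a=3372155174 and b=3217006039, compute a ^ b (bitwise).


3372155174 ^ 3217006039 = 2000723185

2000723185


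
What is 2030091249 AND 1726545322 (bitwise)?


0b1111001000000001011101111110001 & 0b1100110111010001111110110101010 = 0b1100000000000001011100110100000 = 1610660256

1610660256


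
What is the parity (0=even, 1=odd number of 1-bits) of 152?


0b10011000 has 3 ones => parity 1

1


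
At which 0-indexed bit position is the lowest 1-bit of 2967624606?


0b10110000111000100101101110011110. Lowest set bit at position 1

1


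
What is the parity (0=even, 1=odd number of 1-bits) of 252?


0b11111100 has 6 ones => parity 0

0


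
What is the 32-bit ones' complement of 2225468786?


2225468786 ^ 4294967295 = 2069498509

2069498509


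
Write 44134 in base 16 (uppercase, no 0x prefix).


44134 = AC66 hex

AC66


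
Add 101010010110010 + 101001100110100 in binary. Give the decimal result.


101010010110010 + 101001100110100 = 1010011111100110 = 42982

42982


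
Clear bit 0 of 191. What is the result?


191 & ~(1 << 0) = 190

190


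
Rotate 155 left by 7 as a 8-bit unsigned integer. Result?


Rotate 0b10011011 left by 7 (8-bit) = 0b11001101 = 205

205


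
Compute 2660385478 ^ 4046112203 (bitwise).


0b10011110100100100100001011000110 ^ 0b11110001001010101100010111001011 = 0b1101111101110001000011100001101 = 1874364173

1874364173


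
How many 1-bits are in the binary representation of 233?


0b11101001 has 5 set bits

5


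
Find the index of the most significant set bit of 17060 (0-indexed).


0b100001010100100. Highest set bit at position 14

14


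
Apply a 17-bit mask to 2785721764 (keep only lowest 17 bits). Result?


2785721764 & 131071 = 48548

48548


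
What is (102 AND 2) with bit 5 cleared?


Step 1: 102 & 2 = 2
Step 2: 2 & ~(1 << 5) = 2

2


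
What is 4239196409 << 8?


0b11111100101011010000000011111001 << 8 = 0b1111110010101101000000001111100100000000 = 1085234280704

1085234280704


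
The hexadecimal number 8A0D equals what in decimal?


8A0D hex = 35341 decimal

35341


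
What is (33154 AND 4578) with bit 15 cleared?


Step 1: 33154 & 4578 = 386
Step 2: 386 & ~(1 << 15) = 386

386


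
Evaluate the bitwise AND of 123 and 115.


0b1111011 & 0b1110011 = 0b1110011 = 115

115


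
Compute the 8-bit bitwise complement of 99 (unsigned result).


~0b1100011 = 0b10011100 = 156 (8-bit unsigned)

156


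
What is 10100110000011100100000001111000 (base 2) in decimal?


10100110000011100100000001111000 in decimal = 2785951864

2785951864


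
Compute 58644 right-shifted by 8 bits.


0b1110010100010100 >> 8 = 0b11100101 = 229

229


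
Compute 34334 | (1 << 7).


34334 | (1 << 7) = 34334 | 128 = 34462

34462


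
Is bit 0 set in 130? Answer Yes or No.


0b10000010, bit 0 = 0. No

No


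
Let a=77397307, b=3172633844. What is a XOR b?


77397307 ^ 3172633844 = 3112595919

3112595919


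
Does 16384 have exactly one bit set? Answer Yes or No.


0b100000000000000. Only one bit set => Yes

Yes


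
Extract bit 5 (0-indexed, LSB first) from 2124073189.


0b1111110100110101100100011100101, position 5 = 1

1


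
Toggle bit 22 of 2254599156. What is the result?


2254599156 ^ (1 << 22) = 2254599156 ^ 4194304 = 2250404852

2250404852


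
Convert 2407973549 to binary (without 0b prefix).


2407973549 = 10001111100001101100001010101101 in binary

10001111100001101100001010101101


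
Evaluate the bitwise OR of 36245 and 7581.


0b1000110110010101 | 0b1110110011101 = 0b1001110110011101 = 40349

40349


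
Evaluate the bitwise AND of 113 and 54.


0b1110001 & 0b110110 = 0b110000 = 48

48


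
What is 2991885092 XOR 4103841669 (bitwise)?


0b10110010010101001000101100100100 ^ 0b11110100100110111010011110000101 = 0b1000110110011110010110010100001 = 1187982497

1187982497


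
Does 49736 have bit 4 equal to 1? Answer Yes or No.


0b1100001001001000, bit 4 = 0. No

No


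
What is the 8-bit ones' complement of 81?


81 ^ 255 = 174

174


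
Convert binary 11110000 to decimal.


11110000 in decimal = 240

240


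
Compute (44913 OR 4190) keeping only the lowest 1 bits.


Step 1: 44913 | 4190 = 49023
Step 2: 49023 & 1 = 1

1


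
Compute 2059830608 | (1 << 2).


2059830608 | (1 << 2) = 2059830608 | 4 = 2059830612

2059830612


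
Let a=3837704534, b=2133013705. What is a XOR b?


3837704534 ^ 2133013705 = 2610793887

2610793887


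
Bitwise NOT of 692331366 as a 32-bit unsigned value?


~0b101001010001000010001101100110 = 0b11010110101110111101110010011001 = 3602635929 (32-bit unsigned)

3602635929


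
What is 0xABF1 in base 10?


ABF1 hex = 44017 decimal

44017


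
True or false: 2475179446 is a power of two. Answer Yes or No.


0b10010011100010000011110110110110. Multiple bits set => No

No


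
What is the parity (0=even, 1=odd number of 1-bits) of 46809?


0b1011011011011001 has 10 ones => parity 0

0


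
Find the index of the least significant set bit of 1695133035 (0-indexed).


0b1100101000010011010110101101011. Lowest set bit at position 0

0


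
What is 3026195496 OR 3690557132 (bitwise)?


0b10110100011000000001010000101000 | 0b11011011111110010110111011001100 = 0b11111111111110010111111011101100 = 4294541036

4294541036


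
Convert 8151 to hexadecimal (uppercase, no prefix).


8151 = 1FD7 hex

1FD7


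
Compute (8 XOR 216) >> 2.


Step 1: 8 ^ 216 = 208
Step 2: 208 >> 2 = 52

52


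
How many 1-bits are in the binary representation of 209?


0b11010001 has 4 set bits

4


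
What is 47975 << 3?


0b1011101101100111 << 3 = 0b1011101101100111000 = 383800

383800


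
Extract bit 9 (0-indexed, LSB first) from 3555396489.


0b11010011111010110000101110001001, position 9 = 1

1


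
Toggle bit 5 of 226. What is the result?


226 ^ (1 << 5) = 226 ^ 32 = 194

194


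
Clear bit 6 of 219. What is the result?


219 & ~(1 << 6) = 155

155


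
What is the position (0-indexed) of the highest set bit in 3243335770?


0b11000001010100010110000001011010. Highest set bit at position 31

31


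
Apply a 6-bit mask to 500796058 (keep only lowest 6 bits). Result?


500796058 & 63 = 26

26


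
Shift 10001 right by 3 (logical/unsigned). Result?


0b10011100010001 >> 3 = 0b10011100010 = 1250

1250


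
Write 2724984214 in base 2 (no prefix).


2724984214 = 10100010011010111111010110010110 in binary

10100010011010111111010110010110


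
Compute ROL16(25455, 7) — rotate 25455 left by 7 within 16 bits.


Rotate 0b110001101101111 left by 7 (16-bit) = 0b1011011110110001 = 47025

47025


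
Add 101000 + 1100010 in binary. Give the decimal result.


101000 + 1100010 = 10001010 = 138

138


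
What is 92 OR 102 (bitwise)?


0b1011100 | 0b1100110 = 0b1111110 = 126

126


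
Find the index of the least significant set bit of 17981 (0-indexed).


0b100011000111101. Lowest set bit at position 0

0


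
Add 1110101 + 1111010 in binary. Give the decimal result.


1110101 + 1111010 = 11101111 = 239

239


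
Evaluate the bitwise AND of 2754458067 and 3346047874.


0b10100100001011011011000111010011 & 0b11000111011100001010001110000010 = 0b10000100001000001010000110000010 = 2216731010

2216731010


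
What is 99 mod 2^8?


99 & 255 = 99

99


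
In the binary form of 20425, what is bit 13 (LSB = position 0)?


0b100111111001001, position 13 = 0

0


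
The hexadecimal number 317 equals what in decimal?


317 hex = 791 decimal

791


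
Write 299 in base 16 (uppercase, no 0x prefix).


299 = 12B hex

12B


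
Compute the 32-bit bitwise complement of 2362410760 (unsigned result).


~0b10001100110011111000011100001000 = 0b1110011001100000111100011110111 = 1932556535 (32-bit unsigned)

1932556535


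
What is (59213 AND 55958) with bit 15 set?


Step 1: 59213 & 55958 = 49668
Step 2: 49668 | (1 << 15) = 49668 | 32768 = 49668

49668


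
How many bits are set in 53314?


0b1101000001000010 has 5 set bits

5


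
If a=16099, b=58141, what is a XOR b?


16099 ^ 58141 = 56830

56830


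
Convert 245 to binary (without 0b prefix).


245 = 11110101 in binary

11110101


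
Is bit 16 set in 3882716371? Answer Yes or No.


0b11100111011011011000110011010011, bit 16 = 1. Yes

Yes


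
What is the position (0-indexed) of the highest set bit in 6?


0b110. Highest set bit at position 2

2


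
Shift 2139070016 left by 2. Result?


0b1111111011111111001111001000000 << 2 = 0b111111101111111100111100100000000 = 8556280064

8556280064


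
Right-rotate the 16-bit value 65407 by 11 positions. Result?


Rotate 0b1111111101111111 right by 11 (16-bit) = 0b1110111111111111 = 61439

61439


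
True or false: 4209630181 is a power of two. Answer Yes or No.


0b11111010111010011101101111100101. Multiple bits set => No

No


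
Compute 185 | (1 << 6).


185 | (1 << 6) = 185 | 64 = 249

249


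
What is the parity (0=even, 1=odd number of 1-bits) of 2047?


0b11111111111 has 11 ones => parity 1

1


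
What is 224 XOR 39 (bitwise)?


0b11100000 ^ 0b100111 = 0b11000111 = 199

199


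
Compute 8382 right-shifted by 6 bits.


0b10000010111110 >> 6 = 0b10000010 = 130

130


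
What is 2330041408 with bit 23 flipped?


2330041408 ^ (1 << 23) = 2330041408 ^ 8388608 = 2321652800

2321652800


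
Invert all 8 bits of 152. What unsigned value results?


152 ^ 255 = 103

103


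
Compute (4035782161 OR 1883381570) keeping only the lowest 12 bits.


Step 1: 4035782161 | 1883381570 = 4040114003
Step 2: 4040114003 & 4095 = 3923

3923


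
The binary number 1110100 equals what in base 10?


1110100 in decimal = 116

116


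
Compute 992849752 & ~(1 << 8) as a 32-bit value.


992849752 & ~(1 << 8) = 992849496

992849496


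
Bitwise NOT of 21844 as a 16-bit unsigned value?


~0b101010101010100 = 0b1010101010101011 = 43691 (16-bit unsigned)

43691


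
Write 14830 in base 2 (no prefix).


14830 = 11100111101110 in binary

11100111101110


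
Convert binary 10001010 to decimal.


10001010 in decimal = 138

138


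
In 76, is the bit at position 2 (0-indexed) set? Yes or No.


0b1001100, bit 2 = 1. Yes

Yes


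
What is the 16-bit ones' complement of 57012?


57012 ^ 65535 = 8523

8523


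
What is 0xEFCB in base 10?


EFCB hex = 61387 decimal

61387


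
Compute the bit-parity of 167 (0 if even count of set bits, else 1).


0b10100111 has 5 ones => parity 1

1


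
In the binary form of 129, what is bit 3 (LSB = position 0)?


0b10000001, position 3 = 0

0


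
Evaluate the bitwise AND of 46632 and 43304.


0b1011011000101000 & 0b1010100100101000 = 0b1010000000101000 = 41000

41000


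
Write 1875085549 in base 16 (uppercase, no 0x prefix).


1875085549 = 6FC388ED hex

6FC388ED


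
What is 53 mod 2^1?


53 & 1 = 1

1


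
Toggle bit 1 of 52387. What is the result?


52387 ^ (1 << 1) = 52387 ^ 2 = 52385

52385


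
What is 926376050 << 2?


0b110111001101110110000001110010 << 2 = 0b11011100110111011000000111001000 = 3705504200

3705504200


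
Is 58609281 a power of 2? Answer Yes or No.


0b11011111100100111010000001. Multiple bits set => No

No


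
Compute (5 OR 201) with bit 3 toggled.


Step 1: 5 | 201 = 205
Step 2: 205 ^ (1 << 3) = 205 ^ 8 = 197

197


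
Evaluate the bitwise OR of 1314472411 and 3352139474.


0b1001110010110010100000111011011 | 0b11000111110011011001011011010010 = 0b11001111110111011101011111011011 = 3487422427

3487422427


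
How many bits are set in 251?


0b11111011 has 7 set bits

7


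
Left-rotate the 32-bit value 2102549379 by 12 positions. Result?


Rotate 0b1111101010100100101101110000011 left by 12 (32-bit) = 0b100101101110000011011111010101 = 632829909

632829909


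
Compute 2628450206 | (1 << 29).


2628450206 | (1 << 29) = 2628450206 | 536870912 = 3165321118

3165321118


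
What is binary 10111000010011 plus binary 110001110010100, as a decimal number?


10111000010011 + 110001110010100 = 1001000110100111 = 37287

37287


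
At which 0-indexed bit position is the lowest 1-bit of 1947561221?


0b1110100000101010110110100000101. Lowest set bit at position 0

0


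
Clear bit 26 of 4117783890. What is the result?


4117783890 & ~(1 << 26) = 4050675026

4050675026


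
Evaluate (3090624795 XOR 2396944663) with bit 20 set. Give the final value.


Step 1: 3090624795 ^ 2396944663 = 921257996
Step 2: 921257996 | (1 << 20) = 921257996 | 1048576 = 922306572

922306572


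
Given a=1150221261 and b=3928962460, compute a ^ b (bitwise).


1150221261 ^ 3928962460 = 2929839697

2929839697


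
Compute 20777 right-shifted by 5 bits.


0b101000100101001 >> 5 = 0b1010001001 = 649

649


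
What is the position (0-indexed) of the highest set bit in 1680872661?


0b1100100001100000001010011010101. Highest set bit at position 30

30


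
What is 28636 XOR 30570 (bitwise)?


0b110111111011100 ^ 0b111011101101010 = 0b1100010110110 = 6326

6326


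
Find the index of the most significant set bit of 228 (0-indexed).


0b11100100. Highest set bit at position 7

7


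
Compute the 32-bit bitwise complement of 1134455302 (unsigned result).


~0b1000011100111100110101000000110 = 0b10111100011000011001010111111001 = 3160511993 (32-bit unsigned)

3160511993


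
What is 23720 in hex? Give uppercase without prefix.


23720 = 5CA8 hex

5CA8


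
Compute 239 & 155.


0b11101111 & 0b10011011 = 0b10001011 = 139

139


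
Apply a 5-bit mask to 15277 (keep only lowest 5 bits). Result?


15277 & 31 = 13

13


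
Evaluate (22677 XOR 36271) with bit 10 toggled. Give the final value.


Step 1: 22677 ^ 36271 = 54586
Step 2: 54586 ^ (1 << 10) = 54586 ^ 1024 = 53562

53562


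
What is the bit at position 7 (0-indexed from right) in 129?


0b10000001, position 7 = 1

1


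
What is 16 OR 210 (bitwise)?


0b10000 | 0b11010010 = 0b11010010 = 210

210


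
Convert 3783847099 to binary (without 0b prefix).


3783847099 = 11100001100010001110110010111011 in binary

11100001100010001110110010111011


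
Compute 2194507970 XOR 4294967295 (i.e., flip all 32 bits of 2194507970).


2194507970 ^ 4294967295 = 2100459325

2100459325


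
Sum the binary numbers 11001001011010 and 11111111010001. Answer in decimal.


11001001011010 + 11111111010001 = 111001000101011 = 29227

29227


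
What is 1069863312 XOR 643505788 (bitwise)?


0b111111110001001101000110010000 ^ 0b100110010110110001111001111100 = 0b11001100111111100111111101100 = 429903852

429903852


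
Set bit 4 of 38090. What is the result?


38090 | (1 << 4) = 38090 | 16 = 38106

38106


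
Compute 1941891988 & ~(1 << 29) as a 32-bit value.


1941891988 & ~(1 << 29) = 1405021076

1405021076


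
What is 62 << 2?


0b111110 << 2 = 0b11111000 = 248

248


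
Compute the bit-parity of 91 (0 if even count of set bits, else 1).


0b1011011 has 5 ones => parity 1

1


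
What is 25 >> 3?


0b11001 >> 3 = 0b11 = 3

3


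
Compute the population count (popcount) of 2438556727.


0b10010001010110010110110000110111 has 16 set bits

16


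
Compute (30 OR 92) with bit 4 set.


Step 1: 30 | 92 = 94
Step 2: 94 | (1 << 4) = 94 | 16 = 94

94


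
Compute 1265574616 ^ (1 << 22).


1265574616 ^ (1 << 22) = 1265574616 ^ 4194304 = 1261380312

1261380312


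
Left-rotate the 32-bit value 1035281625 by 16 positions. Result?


Rotate 0b111101101101010010010011011001 left by 16 (32-bit) = 0b100100110110010011110110110101 = 618216885

618216885


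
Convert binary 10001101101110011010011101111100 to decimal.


10001101101110011010011101111100 in decimal = 2377754492

2377754492


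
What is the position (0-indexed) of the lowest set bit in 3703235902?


0b11011100101110101110010100111110. Lowest set bit at position 1

1


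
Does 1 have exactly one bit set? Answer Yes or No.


0b1. Only one bit set => Yes

Yes


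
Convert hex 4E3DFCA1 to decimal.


4E3DFCA1 hex = 1312685217 decimal

1312685217


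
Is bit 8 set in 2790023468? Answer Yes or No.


0b10100110010011000110000100101100, bit 8 = 1. Yes

Yes


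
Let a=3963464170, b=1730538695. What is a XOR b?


3963464170 ^ 1730538695 = 2333623597

2333623597


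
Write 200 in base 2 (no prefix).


200 = 11001000 in binary

11001000


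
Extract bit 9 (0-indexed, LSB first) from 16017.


0b11111010010001, position 9 = 1

1


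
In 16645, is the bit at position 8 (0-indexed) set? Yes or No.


0b100000100000101, bit 8 = 1. Yes

Yes


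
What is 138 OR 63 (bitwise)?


0b10001010 | 0b111111 = 0b10111111 = 191

191


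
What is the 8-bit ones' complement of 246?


246 ^ 255 = 9

9


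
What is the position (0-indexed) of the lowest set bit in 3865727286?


0b11100110011010100101000100110110. Lowest set bit at position 1

1


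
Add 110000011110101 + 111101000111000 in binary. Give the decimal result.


110000011110101 + 111101000111000 = 1101101100101101 = 56109

56109


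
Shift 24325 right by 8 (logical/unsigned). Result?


0b101111100000101 >> 8 = 0b1011111 = 95

95


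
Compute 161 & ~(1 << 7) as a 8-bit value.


161 & ~(1 << 7) = 33

33


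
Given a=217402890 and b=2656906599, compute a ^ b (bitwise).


217402890 ^ 2656906599 = 2460509037

2460509037


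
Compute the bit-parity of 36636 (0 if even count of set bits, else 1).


0b1000111100011100 has 8 ones => parity 0

0


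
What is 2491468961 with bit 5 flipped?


2491468961 ^ (1 << 5) = 2491468961 ^ 32 = 2491468929

2491468929


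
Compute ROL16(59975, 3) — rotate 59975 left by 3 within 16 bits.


Rotate 0b1110101001000111 left by 3 (16-bit) = 0b101001000111111 = 21055

21055


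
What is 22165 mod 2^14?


22165 & 16383 = 5781

5781


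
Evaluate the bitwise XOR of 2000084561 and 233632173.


0b1110111001101101101111001010001 ^ 0b1101111011001111000110101101 = 0b1111010110110100010111111111100 = 2061119484

2061119484


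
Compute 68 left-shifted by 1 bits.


0b1000100 << 1 = 0b10001000 = 136

136


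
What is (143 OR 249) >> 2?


Step 1: 143 | 249 = 255
Step 2: 255 >> 2 = 63

63


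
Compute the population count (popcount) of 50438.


0b1100010100000110 has 6 set bits

6


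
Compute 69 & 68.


0b1000101 & 0b1000100 = 0b1000100 = 68

68


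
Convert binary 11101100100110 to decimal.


11101100100110 in decimal = 15142

15142


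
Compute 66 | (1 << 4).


66 | (1 << 4) = 66 | 16 = 82

82


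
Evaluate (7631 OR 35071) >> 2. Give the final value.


Step 1: 7631 | 35071 = 40447
Step 2: 40447 >> 2 = 10111

10111


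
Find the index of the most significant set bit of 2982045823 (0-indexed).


0b10110001101111100110100001111111. Highest set bit at position 31

31


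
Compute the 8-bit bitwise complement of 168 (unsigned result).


~0b10101000 = 0b1010111 = 87 (8-bit unsigned)

87


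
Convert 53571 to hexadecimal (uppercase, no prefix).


53571 = D143 hex

D143


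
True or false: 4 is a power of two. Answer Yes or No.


0b100. Only one bit set => Yes

Yes


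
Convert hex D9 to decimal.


D9 hex = 217 decimal

217


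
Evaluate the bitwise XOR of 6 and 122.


0b110 ^ 0b1111010 = 0b1111100 = 124

124


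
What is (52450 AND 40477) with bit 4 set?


Step 1: 52450 & 40477 = 35840
Step 2: 35840 | (1 << 4) = 35840 | 16 = 35856

35856


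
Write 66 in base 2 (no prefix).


66 = 1000010 in binary

1000010


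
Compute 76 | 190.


0b1001100 | 0b10111110 = 0b11111110 = 254

254


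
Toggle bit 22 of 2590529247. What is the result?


2590529247 ^ (1 << 22) = 2590529247 ^ 4194304 = 2586334943

2586334943


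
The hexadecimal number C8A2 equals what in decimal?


C8A2 hex = 51362 decimal

51362


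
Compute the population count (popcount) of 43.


0b101011 has 4 set bits

4


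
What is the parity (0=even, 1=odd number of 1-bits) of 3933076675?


0b11101010011011011111110011000011 has 20 ones => parity 0

0


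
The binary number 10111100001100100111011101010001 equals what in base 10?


10111100001100100111011101010001 in decimal = 3157423953

3157423953


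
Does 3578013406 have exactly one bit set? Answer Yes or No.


0b11010101010001000010011011011110. Multiple bits set => No

No


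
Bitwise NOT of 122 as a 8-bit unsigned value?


~0b1111010 = 0b10000101 = 133 (8-bit unsigned)

133


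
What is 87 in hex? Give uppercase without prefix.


87 = 57 hex

57


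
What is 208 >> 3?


0b11010000 >> 3 = 0b11010 = 26

26


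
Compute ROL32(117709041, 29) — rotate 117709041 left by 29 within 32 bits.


Rotate 0b111000001000001100011110001 left by 29 (32-bit) = 0b100000111000001000001100011110 = 551584542

551584542


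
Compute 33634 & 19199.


0b1000001101100010 & 0b100101011111111 = 0b1001100010 = 610

610


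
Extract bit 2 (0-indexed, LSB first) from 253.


0b11111101, position 2 = 1

1


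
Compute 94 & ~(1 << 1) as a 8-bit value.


94 & ~(1 << 1) = 92

92


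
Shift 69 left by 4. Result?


0b1000101 << 4 = 0b10001010000 = 1104

1104


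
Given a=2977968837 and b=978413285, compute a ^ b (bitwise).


2977968837 ^ 978413285 = 2345751584

2345751584


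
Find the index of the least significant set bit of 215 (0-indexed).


0b11010111. Lowest set bit at position 0

0


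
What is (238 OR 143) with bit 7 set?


Step 1: 238 | 143 = 239
Step 2: 239 | (1 << 7) = 239 | 128 = 239

239


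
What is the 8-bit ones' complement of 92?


92 ^ 255 = 163

163


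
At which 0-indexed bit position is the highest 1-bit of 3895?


0b111100110111. Highest set bit at position 11

11


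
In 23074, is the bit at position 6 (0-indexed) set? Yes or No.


0b101101000100010, bit 6 = 0. No

No


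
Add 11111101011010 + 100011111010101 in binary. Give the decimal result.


11111101011010 + 100011111010101 = 1000011100101111 = 34607

34607


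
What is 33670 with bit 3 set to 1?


33670 | (1 << 3) = 33670 | 8 = 33678

33678


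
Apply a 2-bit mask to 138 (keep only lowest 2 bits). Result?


138 & 3 = 2

2


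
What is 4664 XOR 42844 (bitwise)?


0b1001000111000 ^ 0b1010011101011100 = 0b1011010101100100 = 46436

46436


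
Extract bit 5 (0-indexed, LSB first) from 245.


0b11110101, position 5 = 1

1


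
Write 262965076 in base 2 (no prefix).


262965076 = 1111101011001000011101010100 in binary

1111101011001000011101010100


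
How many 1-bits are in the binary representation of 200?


0b11001000 has 3 set bits

3


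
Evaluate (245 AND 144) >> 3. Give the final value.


Step 1: 245 & 144 = 144
Step 2: 144 >> 3 = 18

18


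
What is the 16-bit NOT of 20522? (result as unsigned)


~0b101000000101010 = 0b1010111111010101 = 45013 (16-bit unsigned)

45013


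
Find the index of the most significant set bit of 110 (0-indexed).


0b1101110. Highest set bit at position 6

6


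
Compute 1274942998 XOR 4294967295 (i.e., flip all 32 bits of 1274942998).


1274942998 ^ 4294967295 = 3020024297

3020024297


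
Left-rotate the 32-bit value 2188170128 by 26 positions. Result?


Rotate 0b10000010011011001101001110010000 left by 26 (32-bit) = 0b1000010000010011011001101001110 = 1107931982

1107931982


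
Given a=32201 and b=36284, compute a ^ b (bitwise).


32201 ^ 36284 = 61557

61557


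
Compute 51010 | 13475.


0b1100011101000010 | 0b11010010100011 = 0b1111011111100011 = 63459

63459


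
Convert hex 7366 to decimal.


7366 hex = 29542 decimal

29542


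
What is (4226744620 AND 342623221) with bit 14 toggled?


Step 1: 4226744620 & 342623221 = 275513636
Step 2: 275513636 ^ (1 << 14) = 275513636 ^ 16384 = 275530020

275530020


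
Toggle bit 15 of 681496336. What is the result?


681496336 ^ (1 << 15) = 681496336 ^ 32768 = 681463568

681463568


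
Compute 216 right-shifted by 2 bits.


0b11011000 >> 2 = 0b110110 = 54

54


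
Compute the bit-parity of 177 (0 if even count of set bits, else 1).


0b10110001 has 4 ones => parity 0

0


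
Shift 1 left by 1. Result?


0b1 << 1 = 0b10 = 2

2


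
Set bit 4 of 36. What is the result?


36 | (1 << 4) = 36 | 16 = 52

52


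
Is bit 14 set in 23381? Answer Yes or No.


0b101101101010101, bit 14 = 1. Yes

Yes


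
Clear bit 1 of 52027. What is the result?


52027 & ~(1 << 1) = 52025

52025


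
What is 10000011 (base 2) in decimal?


10000011 in decimal = 131

131


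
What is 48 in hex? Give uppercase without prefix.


48 = 30 hex

30


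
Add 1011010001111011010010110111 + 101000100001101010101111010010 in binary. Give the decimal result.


1011010001111011010010110111 + 101000100001101010101111010010 = 110011110011100110000010001001 = 869163145

869163145


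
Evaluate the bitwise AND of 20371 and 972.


0b100111110010011 & 0b1111001100 = 0b1110000000 = 896

896


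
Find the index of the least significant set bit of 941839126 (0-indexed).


0b111000001000110101001100010110. Lowest set bit at position 1

1


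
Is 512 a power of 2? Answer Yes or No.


0b1000000000. Only one bit set => Yes

Yes


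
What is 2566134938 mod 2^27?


2566134938 & 134217727 = 15998106

15998106


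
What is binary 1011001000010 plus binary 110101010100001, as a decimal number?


1011001000010 + 110101010100001 = 1000000011100011 = 32995

32995


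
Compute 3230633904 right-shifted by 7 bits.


0b11000000100011111000111110110000 >> 7 = 0b1100000010001111100011111 = 25239327

25239327


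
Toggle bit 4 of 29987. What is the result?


29987 ^ (1 << 4) = 29987 ^ 16 = 30003

30003


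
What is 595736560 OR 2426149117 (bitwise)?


0b100011100000100011011111110000 | 0b10010000100111000001100011111101 = 0b10110011100111100011111111111101 = 3013492733

3013492733


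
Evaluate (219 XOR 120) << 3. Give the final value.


Step 1: 219 ^ 120 = 163
Step 2: 163 << 3 = 1304

1304


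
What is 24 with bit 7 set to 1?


24 | (1 << 7) = 24 | 128 = 152

152


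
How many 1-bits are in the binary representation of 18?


0b10010 has 2 set bits

2


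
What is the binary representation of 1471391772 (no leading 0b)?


1471391772 = 1010111101100111010100000011100 in binary

1010111101100111010100000011100


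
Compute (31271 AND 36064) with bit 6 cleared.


Step 1: 31271 & 36064 = 2080
Step 2: 2080 & ~(1 << 6) = 2080

2080


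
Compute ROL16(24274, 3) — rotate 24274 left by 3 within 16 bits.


Rotate 0b101111011010010 left by 3 (16-bit) = 0b1111011010010010 = 63122

63122


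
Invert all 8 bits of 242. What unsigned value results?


242 ^ 255 = 13

13


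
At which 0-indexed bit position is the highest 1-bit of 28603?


0b110111110111011. Highest set bit at position 14

14


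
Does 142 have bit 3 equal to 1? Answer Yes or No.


0b10001110, bit 3 = 1. Yes

Yes


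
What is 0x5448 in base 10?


5448 hex = 21576 decimal

21576


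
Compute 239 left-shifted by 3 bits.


0b11101111 << 3 = 0b11101111000 = 1912

1912


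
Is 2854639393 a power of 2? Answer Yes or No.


0b10101010001001100101011100100001. Multiple bits set => No

No


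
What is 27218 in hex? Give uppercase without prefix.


27218 = 6A52 hex

6A52


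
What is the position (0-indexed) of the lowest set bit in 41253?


0b1010000100100101. Lowest set bit at position 0

0


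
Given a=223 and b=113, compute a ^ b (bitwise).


223 ^ 113 = 174

174


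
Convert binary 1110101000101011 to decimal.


1110101000101011 in decimal = 59947

59947


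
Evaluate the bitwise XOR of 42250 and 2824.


0b1010010100001010 ^ 0b101100001000 = 0b1010111000000010 = 44546

44546


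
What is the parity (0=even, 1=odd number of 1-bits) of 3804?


0b111011011100 has 8 ones => parity 0

0


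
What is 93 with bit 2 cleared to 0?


93 & ~(1 << 2) = 89

89


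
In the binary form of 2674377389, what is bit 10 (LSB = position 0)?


0b10011111011001111100001010101101, position 10 = 0

0


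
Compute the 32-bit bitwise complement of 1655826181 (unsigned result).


~0b1100010101100011110011100000101 = 0b10011101010011100001100011111010 = 2639141114 (32-bit unsigned)

2639141114


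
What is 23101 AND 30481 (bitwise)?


0b101101000111101 & 0b111011100010001 = 0b101001000010001 = 21009

21009


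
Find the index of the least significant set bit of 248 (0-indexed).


0b11111000. Lowest set bit at position 3

3


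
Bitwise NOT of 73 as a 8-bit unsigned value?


~0b1001001 = 0b10110110 = 182 (8-bit unsigned)

182


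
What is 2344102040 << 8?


0b10001011101110000010100010011000 << 8 = 0b1000101110111000001010001001100000000000 = 600090122240

600090122240


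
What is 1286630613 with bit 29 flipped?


1286630613 ^ (1 << 29) = 1286630613 ^ 536870912 = 1823501525

1823501525


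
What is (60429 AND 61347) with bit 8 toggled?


Step 1: 60429 & 61347 = 60417
Step 2: 60417 ^ (1 << 8) = 60417 ^ 256 = 60673

60673


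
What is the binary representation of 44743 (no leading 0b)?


44743 = 1010111011000111 in binary

1010111011000111


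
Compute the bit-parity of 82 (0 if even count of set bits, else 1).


0b1010010 has 3 ones => parity 1

1


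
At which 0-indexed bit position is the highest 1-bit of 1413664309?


0b1010100010000101100111000110101. Highest set bit at position 30

30


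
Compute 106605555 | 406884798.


0b110010110101010101111110011 | 0b11000010000001001000110111110 = 0b11110010110101011101111111111 = 509262847

509262847


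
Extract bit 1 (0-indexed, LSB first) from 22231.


0b101011011010111, position 1 = 1

1


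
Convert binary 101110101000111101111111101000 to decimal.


101110101000111101111111101000 in decimal = 782491624

782491624


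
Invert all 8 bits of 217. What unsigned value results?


217 ^ 255 = 38

38


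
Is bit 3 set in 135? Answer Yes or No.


0b10000111, bit 3 = 0. No

No


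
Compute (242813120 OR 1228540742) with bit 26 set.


Step 1: 242813120 | 1228540742 = 1333464006
Step 2: 1333464006 | (1 << 26) = 1333464006 | 67108864 = 1333464006

1333464006


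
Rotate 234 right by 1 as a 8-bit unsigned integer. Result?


Rotate 0b11101010 right by 1 (8-bit) = 0b1110101 = 117

117


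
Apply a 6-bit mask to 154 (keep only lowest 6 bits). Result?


154 & 63 = 26

26


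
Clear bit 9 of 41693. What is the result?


41693 & ~(1 << 9) = 41181

41181


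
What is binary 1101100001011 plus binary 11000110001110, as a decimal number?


1101100001011 + 11000110001110 = 100110010011001 = 19609

19609


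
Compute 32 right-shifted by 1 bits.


0b100000 >> 1 = 0b10000 = 16

16


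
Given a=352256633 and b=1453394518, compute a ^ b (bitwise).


352256633 ^ 1453394518 = 1113458735

1113458735


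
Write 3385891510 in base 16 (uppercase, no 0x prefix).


3385891510 = C9D09AB6 hex

C9D09AB6


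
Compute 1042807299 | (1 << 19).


1042807299 | (1 << 19) = 1042807299 | 524288 = 1043331587

1043331587


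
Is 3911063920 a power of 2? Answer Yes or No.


0b11101001000111100001100101110000. Multiple bits set => No

No


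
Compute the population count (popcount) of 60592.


0b1110110010110000 has 8 set bits

8
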